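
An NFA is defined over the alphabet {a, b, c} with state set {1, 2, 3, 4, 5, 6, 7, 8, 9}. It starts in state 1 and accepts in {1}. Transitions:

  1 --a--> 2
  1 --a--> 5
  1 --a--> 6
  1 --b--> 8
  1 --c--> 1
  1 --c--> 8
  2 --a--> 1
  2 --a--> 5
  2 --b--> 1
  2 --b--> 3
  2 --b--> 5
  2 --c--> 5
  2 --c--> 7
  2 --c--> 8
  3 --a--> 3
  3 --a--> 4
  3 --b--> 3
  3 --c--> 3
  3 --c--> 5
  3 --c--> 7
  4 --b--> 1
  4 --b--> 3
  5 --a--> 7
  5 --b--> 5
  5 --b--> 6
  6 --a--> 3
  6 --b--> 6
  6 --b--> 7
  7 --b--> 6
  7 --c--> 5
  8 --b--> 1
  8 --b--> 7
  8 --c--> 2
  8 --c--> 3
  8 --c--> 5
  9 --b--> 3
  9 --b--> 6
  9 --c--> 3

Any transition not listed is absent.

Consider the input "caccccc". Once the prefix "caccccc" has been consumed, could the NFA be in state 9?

No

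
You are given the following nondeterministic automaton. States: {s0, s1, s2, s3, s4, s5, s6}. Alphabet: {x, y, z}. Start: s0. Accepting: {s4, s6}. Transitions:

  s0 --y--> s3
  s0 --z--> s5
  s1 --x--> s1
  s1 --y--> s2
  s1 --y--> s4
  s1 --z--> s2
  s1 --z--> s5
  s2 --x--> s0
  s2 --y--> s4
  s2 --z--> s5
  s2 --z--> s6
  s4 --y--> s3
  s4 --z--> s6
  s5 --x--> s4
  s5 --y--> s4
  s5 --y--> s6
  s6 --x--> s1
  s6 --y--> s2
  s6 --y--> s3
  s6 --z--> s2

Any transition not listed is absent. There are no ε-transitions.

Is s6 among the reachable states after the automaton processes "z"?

No

Start in {s0}.
Read 'z': s0→{s5}; now {s5}.
State s6 is not in {s5}.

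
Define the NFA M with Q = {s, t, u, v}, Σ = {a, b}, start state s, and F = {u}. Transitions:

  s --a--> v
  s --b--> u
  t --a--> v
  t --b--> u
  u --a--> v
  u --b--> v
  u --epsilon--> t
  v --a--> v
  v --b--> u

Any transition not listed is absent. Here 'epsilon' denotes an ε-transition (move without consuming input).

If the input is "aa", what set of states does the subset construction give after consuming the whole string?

Start in {s}.
Read 'a': {s} → {v}.
Read 'a': {v} → {v}.

{v}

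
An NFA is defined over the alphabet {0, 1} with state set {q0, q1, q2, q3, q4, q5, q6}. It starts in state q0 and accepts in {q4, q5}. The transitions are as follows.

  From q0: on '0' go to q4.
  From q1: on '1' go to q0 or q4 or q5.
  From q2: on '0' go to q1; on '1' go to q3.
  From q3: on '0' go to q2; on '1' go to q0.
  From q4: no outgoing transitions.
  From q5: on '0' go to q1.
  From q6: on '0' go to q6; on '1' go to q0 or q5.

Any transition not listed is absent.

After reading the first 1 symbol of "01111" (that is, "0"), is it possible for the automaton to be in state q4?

Start in {q0}.
Read '0': {q0} → {q4}.
State q4 is in {q4}.

Yes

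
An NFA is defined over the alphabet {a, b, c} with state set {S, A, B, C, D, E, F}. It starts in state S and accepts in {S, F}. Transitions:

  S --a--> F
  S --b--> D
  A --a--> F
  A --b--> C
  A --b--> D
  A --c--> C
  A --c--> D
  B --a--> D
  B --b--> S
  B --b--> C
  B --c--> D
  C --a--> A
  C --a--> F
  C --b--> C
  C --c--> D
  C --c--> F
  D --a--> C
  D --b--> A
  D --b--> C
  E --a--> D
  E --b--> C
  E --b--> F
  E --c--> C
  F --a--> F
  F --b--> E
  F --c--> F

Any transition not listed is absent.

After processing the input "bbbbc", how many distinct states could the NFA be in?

3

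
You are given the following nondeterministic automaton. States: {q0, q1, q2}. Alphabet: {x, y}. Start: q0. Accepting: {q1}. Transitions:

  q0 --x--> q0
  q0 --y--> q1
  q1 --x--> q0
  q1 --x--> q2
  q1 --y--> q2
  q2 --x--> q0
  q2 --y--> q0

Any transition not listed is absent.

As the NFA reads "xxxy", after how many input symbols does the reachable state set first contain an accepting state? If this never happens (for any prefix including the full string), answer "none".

Start in {q0}.
Read 'x': {q0} → {q0}.
Read 'x': {q0} → {q0}.
Read 'x': {q0} → {q0}.
Read 'y': {q0} → {q1}.
None of the earlier sets intersect F, but {q1} does.

4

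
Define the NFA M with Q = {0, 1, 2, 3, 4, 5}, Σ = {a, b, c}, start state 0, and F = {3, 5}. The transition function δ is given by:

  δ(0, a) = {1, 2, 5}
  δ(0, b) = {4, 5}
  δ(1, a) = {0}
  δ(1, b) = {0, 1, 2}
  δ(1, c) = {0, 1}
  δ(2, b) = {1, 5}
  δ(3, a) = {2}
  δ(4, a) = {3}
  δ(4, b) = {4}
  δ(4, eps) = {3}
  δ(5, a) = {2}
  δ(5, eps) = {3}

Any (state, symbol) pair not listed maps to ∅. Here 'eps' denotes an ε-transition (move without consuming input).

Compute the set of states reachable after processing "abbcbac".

{0, 1}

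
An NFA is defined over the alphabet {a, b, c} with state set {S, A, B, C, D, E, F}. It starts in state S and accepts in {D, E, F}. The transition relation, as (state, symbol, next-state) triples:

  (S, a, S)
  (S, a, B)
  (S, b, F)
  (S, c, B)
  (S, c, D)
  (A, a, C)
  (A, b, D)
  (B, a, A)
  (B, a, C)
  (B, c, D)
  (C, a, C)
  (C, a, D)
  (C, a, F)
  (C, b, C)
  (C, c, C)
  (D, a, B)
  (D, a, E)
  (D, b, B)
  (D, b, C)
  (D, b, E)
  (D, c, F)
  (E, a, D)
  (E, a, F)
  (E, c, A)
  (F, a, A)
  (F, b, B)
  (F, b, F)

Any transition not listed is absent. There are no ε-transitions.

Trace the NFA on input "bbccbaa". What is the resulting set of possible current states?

{C, D, F}

Start in {S}.
Read 'b': {S} → {F}.
Read 'b': {F} → {B, F}.
Read 'c': {B, F} → {D}.
Read 'c': {D} → {F}.
Read 'b': {F} → {B, F}.
Read 'a': {B, F} → {A, C}.
Read 'a': {A, C} → {C, D, F}.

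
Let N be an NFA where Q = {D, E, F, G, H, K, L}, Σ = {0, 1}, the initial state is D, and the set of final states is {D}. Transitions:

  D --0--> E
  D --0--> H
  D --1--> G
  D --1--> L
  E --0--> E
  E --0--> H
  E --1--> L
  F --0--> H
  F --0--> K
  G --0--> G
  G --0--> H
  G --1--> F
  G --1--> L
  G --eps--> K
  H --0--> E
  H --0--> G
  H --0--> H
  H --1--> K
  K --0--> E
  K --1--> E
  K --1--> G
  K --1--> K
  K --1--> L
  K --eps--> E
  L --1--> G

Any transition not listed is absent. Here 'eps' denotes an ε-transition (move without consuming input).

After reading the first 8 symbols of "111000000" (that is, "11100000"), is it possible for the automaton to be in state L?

Start in {D}.
Read '1': D→{G, L}; union {G, L}; ε-closure = {E, G, K, L}.
Read '1': E→{L}, G→{F, L}, K→{E, G, K, L}, L→{G}; now {E, F, G, K, L}.
Read '1': E→{L}, F→∅, G→{F, L}, K→{E, G, K, L}, L→{G}; now {E, F, G, K, L}.
Read '0': E→{E, H}, F→{H, K}, G→{G, H}, K→{E}, L→∅; now {E, G, H, K}.
Read '0': E→{E, H}, G→{G, H}, H→{E, G, H}, K→{E}; union {E, G, H}; ε-closure = {E, G, H, K}.
Read '0': E→{E, H}, G→{G, H}, H→{E, G, H}, K→{E}; union {E, G, H}; ε-closure = {E, G, H, K}.
Read '0': E→{E, H}, G→{G, H}, H→{E, G, H}, K→{E}; union {E, G, H}; ε-closure = {E, G, H, K}.
Read '0': E→{E, H}, G→{G, H}, H→{E, G, H}, K→{E}; union {E, G, H}; ε-closure = {E, G, H, K}.
State L is not in {E, G, H, K}.

No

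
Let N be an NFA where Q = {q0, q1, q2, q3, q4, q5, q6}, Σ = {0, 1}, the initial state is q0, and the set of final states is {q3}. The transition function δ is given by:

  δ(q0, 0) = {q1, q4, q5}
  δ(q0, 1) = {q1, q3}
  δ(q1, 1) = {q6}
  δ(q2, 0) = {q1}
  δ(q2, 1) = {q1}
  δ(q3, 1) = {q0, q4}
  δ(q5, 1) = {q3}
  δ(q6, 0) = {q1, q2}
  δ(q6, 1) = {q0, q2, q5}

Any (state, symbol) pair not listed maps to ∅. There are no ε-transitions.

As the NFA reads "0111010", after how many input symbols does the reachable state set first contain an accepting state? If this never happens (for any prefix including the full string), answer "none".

2

Start in {q0}.
Read '0': q0→{q1, q4, q5}; now {q1, q4, q5}.
Read '1': q1→{q6}, q4→∅, q5→{q3}; now {q3, q6}.
None of the earlier sets intersect F, but {q3, q6} does.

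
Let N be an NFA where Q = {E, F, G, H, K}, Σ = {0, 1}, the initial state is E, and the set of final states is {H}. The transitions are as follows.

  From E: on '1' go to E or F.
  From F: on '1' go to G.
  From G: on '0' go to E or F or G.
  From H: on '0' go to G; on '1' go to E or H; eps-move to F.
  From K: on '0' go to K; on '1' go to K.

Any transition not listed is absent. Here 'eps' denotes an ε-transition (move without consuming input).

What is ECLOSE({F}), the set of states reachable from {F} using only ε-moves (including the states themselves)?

{F}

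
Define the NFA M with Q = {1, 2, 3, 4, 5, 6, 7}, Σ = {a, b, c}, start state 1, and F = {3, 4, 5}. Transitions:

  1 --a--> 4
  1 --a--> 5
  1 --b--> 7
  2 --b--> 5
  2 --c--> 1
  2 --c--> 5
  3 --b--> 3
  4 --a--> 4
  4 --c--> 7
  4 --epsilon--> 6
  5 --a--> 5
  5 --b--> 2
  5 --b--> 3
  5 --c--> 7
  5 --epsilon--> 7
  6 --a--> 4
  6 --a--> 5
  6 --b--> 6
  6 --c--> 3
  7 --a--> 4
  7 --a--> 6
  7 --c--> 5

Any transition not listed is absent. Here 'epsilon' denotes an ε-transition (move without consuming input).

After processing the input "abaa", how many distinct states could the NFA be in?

4

Start in {1}.
Read 'a': 1→{4, 5}; union {4, 5}; ε-closure = {4, 5, 6, 7}.
Read 'b': 4→∅, 5→{2, 3}, 6→{6}, 7→∅; now {2, 3, 6}.
Read 'a': 2→∅, 3→∅, 6→{4, 5}; union {4, 5}; ε-closure = {4, 5, 6, 7}.
Read 'a': 4→{4}, 5→{5}, 6→{4, 5}, 7→{4, 6}; union {4, 5, 6}; ε-closure = {4, 5, 6, 7}.
That set has 4 states.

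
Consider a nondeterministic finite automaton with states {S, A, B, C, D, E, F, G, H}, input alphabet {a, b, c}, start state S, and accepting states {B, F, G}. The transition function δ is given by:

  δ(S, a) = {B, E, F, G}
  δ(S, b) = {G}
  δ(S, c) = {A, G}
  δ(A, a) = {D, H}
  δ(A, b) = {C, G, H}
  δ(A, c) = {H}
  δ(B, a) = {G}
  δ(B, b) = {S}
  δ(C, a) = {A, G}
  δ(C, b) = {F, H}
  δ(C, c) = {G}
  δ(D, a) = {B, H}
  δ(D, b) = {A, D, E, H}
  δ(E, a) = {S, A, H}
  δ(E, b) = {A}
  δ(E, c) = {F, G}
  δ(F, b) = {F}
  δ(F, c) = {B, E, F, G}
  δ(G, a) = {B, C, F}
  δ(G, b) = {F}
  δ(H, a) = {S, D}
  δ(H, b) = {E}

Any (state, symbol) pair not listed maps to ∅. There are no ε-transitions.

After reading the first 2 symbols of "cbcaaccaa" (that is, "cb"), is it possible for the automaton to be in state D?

Start in {S}.
Read 'c': S→{A, G}; now {A, G}.
Read 'b': A→{C, G, H}, G→{F}; now {C, F, G, H}.
State D is not in {C, F, G, H}.

No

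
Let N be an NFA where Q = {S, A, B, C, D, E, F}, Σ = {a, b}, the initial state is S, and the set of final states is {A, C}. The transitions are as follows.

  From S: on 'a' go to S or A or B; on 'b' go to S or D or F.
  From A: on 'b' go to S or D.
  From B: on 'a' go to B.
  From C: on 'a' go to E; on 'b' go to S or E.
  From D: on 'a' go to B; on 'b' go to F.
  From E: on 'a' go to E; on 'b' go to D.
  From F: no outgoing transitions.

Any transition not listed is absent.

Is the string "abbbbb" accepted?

Start in {S}.
Read 'a': {S} → {S, A, B}.
Read 'b': {S, A, B} → {S, D, F}.
Read 'b': {S, D, F} → {S, D, F}.
Read 'b': {S, D, F} → {S, D, F}.
Read 'b': {S, D, F} → {S, D, F}.
Read 'b': {S, D, F} → {S, D, F}.
The final set {S, D, F} contains no accepting state.

No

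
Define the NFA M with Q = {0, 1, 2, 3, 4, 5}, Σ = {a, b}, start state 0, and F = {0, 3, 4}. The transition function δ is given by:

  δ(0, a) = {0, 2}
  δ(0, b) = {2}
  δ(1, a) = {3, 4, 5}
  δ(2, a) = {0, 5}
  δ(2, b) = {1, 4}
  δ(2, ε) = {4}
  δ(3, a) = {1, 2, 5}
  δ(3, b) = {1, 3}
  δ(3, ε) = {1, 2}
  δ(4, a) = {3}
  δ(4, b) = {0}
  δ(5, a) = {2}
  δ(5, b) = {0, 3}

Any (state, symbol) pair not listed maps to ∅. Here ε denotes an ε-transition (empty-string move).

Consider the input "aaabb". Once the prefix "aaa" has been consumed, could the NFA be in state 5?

Yes

Start in {0}.
Read 'a': {0} → {0, 2, 4}.
Read 'a': {0, 2, 4} → {0, 1, 2, 3, 4, 5}.
Read 'a': {0, 1, 2, 3, 4, 5} → {0, 1, 2, 3, 4, 5}.
State 5 is in {0, 1, 2, 3, 4, 5}.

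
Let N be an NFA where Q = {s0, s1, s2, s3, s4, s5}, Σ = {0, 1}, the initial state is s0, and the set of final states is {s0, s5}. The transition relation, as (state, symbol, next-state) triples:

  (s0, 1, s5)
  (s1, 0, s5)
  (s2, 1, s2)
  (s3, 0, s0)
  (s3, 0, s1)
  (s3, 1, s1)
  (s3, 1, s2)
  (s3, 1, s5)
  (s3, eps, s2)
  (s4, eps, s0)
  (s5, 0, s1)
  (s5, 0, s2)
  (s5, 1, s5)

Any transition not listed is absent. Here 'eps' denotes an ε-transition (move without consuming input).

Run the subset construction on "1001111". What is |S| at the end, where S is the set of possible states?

Start in {s0}.
Read '1': s0→{s5}; now {s5}.
Read '0': s5→{s1, s2}; now {s1, s2}.
Read '0': s1→{s5}, s2→∅; now {s5}.
Read '1': s5→{s5}; now {s5}.
Read '1': s5→{s5}; now {s5}.
Read '1': s5→{s5}; now {s5}.
Read '1': s5→{s5}; now {s5}.
That set has 1 state.

1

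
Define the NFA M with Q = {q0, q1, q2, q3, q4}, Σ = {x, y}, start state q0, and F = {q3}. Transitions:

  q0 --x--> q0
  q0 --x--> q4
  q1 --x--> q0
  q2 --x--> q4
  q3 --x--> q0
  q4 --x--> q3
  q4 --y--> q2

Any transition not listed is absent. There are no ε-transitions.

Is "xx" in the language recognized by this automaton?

Yes

Start in {q0}.
Read 'x': q0→{q0, q4}; now {q0, q4}.
Read 'x': q0→{q0, q4}, q4→{q3}; now {q0, q3, q4}.
The final set {q0, q3, q4} contains the accepting state q3.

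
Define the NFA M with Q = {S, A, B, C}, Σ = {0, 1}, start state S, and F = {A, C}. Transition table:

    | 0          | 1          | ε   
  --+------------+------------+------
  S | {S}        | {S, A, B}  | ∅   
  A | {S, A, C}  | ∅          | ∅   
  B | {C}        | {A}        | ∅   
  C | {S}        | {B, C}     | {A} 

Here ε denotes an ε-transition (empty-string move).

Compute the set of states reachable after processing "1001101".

{S, A, B, C}

Start in {S}.
Read '1': S→{S, A, B}; now {S, A, B}.
Read '0': S→{S}, A→{S, A, C}, B→{C}; now {S, A, C}.
Read '0': S→{S}, A→{S, A, C}, C→{S}; now {S, A, C}.
Read '1': S→{S, A, B}, A→∅, C→{B, C}; now {S, A, B, C}.
Read '1': S→{S, A, B}, A→∅, B→{A}, C→{B, C}; now {S, A, B, C}.
Read '0': S→{S}, A→{S, A, C}, B→{C}, C→{S}; now {S, A, C}.
Read '1': S→{S, A, B}, A→∅, C→{B, C}; now {S, A, B, C}.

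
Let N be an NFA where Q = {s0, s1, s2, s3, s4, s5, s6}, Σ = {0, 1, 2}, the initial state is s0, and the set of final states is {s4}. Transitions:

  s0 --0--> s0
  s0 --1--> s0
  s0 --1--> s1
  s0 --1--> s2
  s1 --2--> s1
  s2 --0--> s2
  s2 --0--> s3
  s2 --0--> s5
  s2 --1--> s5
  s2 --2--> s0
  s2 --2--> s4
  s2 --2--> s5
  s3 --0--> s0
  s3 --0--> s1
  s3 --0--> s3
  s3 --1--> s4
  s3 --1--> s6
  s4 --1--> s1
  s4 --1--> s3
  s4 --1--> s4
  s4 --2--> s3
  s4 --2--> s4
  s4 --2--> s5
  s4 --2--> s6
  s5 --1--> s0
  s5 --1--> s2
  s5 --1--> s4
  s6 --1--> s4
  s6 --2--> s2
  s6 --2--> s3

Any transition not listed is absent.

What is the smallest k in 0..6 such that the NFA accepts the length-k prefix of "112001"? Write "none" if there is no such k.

3

Start in {s0}.
Read '1': {s0} → {s0, s1, s2}.
Read '1': {s0, s1, s2} → {s0, s1, s2, s5}.
Read '2': {s0, s1, s2, s5} → {s0, s1, s4, s5}.
None of the earlier sets intersect F, but {s0, s1, s4, s5} does.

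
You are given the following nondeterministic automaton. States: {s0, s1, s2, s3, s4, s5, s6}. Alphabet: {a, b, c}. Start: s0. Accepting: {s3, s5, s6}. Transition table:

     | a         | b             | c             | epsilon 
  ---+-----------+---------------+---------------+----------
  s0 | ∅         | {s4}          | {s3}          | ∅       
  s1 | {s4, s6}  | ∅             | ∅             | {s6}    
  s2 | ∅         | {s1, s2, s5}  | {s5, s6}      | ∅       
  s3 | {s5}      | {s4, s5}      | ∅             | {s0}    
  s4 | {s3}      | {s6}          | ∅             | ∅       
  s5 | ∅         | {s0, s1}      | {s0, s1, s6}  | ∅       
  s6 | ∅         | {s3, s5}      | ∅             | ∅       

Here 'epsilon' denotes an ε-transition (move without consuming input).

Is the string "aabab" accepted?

No

Start in {s0}.
Read 'a': {s0} → ∅.
The set is empty and remains empty for the remaining 4 symbols.
The final set ∅ contains no accepting state.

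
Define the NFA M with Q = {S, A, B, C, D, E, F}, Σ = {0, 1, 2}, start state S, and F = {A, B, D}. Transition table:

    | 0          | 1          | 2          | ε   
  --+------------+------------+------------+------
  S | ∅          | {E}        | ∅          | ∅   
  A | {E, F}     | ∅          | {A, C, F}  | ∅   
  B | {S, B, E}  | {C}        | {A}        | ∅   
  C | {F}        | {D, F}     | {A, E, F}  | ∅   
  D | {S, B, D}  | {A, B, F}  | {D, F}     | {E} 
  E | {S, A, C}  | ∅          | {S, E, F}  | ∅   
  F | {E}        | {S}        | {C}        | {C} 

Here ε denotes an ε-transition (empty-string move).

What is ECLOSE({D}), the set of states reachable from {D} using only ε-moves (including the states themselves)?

Begin with {D}.
ε-move D → E; add E.

{D, E}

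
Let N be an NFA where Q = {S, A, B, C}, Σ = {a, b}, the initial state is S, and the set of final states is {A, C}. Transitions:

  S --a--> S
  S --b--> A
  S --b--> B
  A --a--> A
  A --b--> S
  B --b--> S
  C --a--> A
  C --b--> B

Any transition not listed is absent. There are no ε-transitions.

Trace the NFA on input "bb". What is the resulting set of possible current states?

{S}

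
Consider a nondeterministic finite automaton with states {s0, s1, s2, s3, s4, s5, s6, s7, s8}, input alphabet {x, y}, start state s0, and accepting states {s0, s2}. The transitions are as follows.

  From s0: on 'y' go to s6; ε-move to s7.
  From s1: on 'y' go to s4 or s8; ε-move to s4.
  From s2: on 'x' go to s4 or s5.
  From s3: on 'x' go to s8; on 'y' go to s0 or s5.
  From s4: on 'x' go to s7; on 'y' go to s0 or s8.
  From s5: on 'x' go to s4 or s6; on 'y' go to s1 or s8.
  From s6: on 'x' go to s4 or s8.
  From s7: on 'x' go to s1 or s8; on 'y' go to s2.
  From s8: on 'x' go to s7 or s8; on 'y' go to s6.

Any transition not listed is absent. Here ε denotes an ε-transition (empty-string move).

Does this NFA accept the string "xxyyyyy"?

Start: ε-closure({s0}) = {s0, s7}.
Read 'x': s0→∅, s7→{s1, s8}; union {s1, s8}; ε-closure = {s1, s4, s8}.
Read 'x': s1→∅, s4→{s7}, s8→{s7, s8}; now {s7, s8}.
Read 'y': s7→{s2}, s8→{s6}; now {s2, s6}.
Read 'y': s2→∅, s6→∅; now ∅.
The set is empty and remains empty for the remaining 3 symbols.
The final set ∅ contains no accepting state.

No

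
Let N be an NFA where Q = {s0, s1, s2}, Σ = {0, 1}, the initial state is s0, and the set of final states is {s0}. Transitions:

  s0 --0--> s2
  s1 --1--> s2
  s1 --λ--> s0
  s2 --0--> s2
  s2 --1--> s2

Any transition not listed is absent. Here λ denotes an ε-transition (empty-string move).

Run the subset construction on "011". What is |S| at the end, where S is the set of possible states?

Start in {s0}.
Read '0': {s0} → {s2}.
Read '1': {s2} → {s2}.
Read '1': {s2} → {s2}.
That set has 1 state.

1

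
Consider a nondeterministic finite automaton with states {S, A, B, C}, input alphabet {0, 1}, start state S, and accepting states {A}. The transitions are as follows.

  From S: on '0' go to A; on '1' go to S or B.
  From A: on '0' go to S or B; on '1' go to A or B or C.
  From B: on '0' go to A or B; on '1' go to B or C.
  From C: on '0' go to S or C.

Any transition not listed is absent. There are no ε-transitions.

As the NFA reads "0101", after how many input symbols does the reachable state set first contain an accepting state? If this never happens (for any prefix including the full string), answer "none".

1

Start in {S}.
Read '0': S→{A}; now {A}.
None of the earlier sets intersect F, but {A} does.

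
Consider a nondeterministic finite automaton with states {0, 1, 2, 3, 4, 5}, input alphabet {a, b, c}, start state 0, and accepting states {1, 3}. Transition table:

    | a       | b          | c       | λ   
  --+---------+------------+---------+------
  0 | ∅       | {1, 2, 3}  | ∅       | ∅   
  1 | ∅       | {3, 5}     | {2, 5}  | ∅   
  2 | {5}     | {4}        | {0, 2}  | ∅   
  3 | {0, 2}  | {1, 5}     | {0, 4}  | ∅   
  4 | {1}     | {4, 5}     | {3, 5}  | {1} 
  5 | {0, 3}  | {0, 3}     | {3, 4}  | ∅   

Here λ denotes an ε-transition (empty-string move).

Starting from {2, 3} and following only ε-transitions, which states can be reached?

{2, 3}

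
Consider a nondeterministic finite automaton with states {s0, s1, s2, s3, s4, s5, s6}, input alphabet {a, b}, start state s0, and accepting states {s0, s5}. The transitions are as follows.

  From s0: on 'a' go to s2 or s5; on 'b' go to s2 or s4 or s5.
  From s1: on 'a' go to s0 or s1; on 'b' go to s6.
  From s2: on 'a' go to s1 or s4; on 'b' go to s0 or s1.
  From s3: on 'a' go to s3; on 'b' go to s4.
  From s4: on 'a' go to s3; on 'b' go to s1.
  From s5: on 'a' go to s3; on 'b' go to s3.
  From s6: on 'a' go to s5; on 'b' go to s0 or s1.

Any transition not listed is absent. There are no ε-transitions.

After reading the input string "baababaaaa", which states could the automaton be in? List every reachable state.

{s0, s1, s2, s3, s4, s5}

Start in {s0}.
Read 'b': {s0} → {s2, s4, s5}.
Read 'a': {s2, s4, s5} → {s1, s3, s4}.
Read 'a': {s1, s3, s4} → {s0, s1, s3}.
Read 'b': {s0, s1, s3} → {s2, s4, s5, s6}.
Read 'a': {s2, s4, s5, s6} → {s1, s3, s4, s5}.
Read 'b': {s1, s3, s4, s5} → {s1, s3, s4, s6}.
Read 'a': {s1, s3, s4, s6} → {s0, s1, s3, s5}.
Read 'a': {s0, s1, s3, s5} → {s0, s1, s2, s3, s5}.
Read 'a': {s0, s1, s2, s3, s5} → {s0, s1, s2, s3, s4, s5}.
Read 'a': {s0, s1, s2, s3, s4, s5} → {s0, s1, s2, s3, s4, s5}.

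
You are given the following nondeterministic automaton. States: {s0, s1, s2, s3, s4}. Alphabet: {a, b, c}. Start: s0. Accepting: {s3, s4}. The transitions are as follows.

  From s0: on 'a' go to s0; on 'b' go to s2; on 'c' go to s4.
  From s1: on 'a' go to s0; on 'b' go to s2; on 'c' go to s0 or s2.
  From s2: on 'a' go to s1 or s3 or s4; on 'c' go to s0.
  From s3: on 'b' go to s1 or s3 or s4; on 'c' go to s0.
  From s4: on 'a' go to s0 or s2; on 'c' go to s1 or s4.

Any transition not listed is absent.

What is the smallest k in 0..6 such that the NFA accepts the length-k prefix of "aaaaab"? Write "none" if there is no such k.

Start in {s0}.
Read 'a': s0→{s0}; now {s0}.
Read 'a': s0→{s0}; now {s0}.
Read 'a': s0→{s0}; now {s0}.
Read 'a': s0→{s0}; now {s0}.
Read 'a': s0→{s0}; now {s0}.
Read 'b': s0→{s2}; now {s2}.
No reachable set along the way intersects F.

none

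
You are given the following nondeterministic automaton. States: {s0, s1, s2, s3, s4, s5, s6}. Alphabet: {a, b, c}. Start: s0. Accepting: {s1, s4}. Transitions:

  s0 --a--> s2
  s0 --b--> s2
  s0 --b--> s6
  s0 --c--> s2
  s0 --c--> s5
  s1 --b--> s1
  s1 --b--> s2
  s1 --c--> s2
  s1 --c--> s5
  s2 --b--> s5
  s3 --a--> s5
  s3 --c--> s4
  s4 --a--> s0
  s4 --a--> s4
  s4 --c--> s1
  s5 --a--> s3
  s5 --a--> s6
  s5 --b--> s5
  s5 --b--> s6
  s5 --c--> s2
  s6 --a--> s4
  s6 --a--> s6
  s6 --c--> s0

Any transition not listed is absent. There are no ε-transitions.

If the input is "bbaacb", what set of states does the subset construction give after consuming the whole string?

{s1, s2, s5, s6}

Start in {s0}.
Read 'b': {s0} → {s2, s6}.
Read 'b': {s2, s6} → {s5}.
Read 'a': {s5} → {s3, s6}.
Read 'a': {s3, s6} → {s4, s5, s6}.
Read 'c': {s4, s5, s6} → {s0, s1, s2}.
Read 'b': {s0, s1, s2} → {s1, s2, s5, s6}.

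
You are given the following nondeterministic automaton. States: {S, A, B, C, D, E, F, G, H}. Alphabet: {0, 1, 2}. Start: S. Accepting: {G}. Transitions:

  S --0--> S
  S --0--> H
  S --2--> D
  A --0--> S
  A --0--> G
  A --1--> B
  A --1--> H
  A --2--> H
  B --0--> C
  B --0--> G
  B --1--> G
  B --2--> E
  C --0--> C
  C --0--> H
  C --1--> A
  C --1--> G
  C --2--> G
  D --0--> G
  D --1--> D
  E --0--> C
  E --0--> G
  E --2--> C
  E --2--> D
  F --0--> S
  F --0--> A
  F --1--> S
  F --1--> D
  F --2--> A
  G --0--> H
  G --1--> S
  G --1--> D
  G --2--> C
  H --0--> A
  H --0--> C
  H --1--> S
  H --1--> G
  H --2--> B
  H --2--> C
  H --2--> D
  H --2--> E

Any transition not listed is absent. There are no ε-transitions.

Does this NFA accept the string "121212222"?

No

Start in {S}.
Read '1': S→∅; now ∅.
The set is empty and remains empty for the remaining 8 symbols.
The final set ∅ contains no accepting state.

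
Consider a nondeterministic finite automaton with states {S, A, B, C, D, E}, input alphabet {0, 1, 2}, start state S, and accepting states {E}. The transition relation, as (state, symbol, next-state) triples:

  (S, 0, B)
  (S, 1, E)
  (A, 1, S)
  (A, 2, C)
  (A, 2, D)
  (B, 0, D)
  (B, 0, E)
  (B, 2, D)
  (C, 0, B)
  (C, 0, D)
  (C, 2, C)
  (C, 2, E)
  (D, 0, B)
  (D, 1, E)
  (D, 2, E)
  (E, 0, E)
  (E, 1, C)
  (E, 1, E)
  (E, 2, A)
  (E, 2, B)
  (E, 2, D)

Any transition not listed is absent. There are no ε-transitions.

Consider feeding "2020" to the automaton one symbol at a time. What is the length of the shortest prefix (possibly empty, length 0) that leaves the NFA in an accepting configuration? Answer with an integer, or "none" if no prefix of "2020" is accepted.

none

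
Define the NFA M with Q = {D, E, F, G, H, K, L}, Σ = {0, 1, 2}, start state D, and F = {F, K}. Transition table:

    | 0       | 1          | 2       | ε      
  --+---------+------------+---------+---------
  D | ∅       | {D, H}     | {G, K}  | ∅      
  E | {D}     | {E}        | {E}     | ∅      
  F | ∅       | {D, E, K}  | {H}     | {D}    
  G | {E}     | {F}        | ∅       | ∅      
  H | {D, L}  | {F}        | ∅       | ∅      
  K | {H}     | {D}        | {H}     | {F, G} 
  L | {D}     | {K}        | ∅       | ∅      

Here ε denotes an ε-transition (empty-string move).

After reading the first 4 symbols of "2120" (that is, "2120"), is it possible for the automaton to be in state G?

No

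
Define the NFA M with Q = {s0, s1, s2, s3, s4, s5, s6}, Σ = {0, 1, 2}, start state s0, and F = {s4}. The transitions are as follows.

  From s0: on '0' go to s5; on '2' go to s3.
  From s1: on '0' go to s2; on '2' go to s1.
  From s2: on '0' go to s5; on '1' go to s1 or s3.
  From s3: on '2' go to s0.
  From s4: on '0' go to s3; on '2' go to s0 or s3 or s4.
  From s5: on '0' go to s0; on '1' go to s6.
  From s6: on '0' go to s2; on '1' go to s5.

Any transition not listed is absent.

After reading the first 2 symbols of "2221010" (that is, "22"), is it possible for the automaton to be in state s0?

Yes

Start in {s0}.
Read '2': s0→{s3}; now {s3}.
Read '2': s3→{s0}; now {s0}.
State s0 is in {s0}.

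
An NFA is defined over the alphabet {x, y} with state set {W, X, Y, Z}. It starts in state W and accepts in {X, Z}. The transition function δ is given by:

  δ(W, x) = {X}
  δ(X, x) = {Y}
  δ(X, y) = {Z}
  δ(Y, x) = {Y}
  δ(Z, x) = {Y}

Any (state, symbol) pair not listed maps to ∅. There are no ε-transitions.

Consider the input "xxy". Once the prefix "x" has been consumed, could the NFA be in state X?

Yes

Start in {W}.
Read 'x': {W} → {X}.
State X is in {X}.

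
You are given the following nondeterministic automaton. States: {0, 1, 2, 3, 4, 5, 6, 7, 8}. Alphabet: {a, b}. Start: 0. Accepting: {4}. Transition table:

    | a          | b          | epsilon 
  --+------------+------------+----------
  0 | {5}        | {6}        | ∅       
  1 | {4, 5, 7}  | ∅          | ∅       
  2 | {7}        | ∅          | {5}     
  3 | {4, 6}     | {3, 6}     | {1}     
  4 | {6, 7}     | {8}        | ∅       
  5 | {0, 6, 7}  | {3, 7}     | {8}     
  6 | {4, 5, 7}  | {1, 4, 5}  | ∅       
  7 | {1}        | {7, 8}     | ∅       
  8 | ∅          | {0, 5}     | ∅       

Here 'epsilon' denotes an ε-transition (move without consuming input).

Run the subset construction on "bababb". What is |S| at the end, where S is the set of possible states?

Start in {0}.
Read 'b': {0} → {6}.
Read 'a': {6} → {4, 5, 7, 8}.
Read 'b': {4, 5, 7, 8} → {0, 1, 3, 5, 7, 8}.
Read 'a': {0, 1, 3, 5, 7, 8} → {0, 1, 4, 5, 6, 7, 8}.
Read 'b': {0, 1, 4, 5, 6, 7, 8} → {0, 1, 3, 4, 5, 6, 7, 8}.
Read 'b': {0, 1, 3, 4, 5, 6, 7, 8} → {0, 1, 3, 4, 5, 6, 7, 8}.
That set has 8 states.

8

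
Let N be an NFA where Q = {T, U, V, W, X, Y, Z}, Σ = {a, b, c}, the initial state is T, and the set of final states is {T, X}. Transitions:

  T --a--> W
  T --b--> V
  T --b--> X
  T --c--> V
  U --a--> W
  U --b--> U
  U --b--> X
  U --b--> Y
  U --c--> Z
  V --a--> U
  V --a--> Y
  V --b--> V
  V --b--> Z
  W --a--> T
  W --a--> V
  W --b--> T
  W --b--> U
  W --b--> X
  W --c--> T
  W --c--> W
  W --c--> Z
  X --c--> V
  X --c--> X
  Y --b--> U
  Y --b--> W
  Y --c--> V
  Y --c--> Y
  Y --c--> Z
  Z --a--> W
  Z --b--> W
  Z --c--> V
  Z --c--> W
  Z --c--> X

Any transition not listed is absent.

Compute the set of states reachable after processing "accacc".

{T, V, W, X, Y, Z}

Start in {T}.
Read 'a': {T} → {W}.
Read 'c': {W} → {T, W, Z}.
Read 'c': {T, W, Z} → {T, V, W, X, Z}.
Read 'a': {T, V, W, X, Z} → {T, U, V, W, Y}.
Read 'c': {T, U, V, W, Y} → {T, V, W, Y, Z}.
Read 'c': {T, V, W, Y, Z} → {T, V, W, X, Y, Z}.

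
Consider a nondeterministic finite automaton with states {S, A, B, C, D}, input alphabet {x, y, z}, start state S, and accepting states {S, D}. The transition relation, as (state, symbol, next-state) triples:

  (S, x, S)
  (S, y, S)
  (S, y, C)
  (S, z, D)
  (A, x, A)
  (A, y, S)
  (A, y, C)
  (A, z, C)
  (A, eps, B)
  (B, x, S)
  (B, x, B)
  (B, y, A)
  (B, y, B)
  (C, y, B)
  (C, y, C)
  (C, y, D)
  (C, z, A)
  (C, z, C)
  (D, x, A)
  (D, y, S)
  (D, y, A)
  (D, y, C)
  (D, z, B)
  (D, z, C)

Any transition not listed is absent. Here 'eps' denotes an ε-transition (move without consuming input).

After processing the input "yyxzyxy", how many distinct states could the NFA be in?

4

Start in {S}.
Read 'y': S→{S, C}; now {S, C}.
Read 'y': S→{S, C}, C→{B, C, D}; now {S, B, C, D}.
Read 'x': S→{S}, B→{S, B}, C→∅, D→{A}; now {S, A, B}.
Read 'z': S→{D}, A→{C}, B→∅; now {C, D}.
Read 'y': C→{B, C, D}, D→{S, A, C}; now {S, A, B, C, D}.
Read 'x': S→{S}, A→{A}, B→{S, B}, C→∅, D→{A}; now {S, A, B}.
Read 'y': S→{S, C}, A→{S, C}, B→{A, B}; now {S, A, B, C}.
That set has 4 states.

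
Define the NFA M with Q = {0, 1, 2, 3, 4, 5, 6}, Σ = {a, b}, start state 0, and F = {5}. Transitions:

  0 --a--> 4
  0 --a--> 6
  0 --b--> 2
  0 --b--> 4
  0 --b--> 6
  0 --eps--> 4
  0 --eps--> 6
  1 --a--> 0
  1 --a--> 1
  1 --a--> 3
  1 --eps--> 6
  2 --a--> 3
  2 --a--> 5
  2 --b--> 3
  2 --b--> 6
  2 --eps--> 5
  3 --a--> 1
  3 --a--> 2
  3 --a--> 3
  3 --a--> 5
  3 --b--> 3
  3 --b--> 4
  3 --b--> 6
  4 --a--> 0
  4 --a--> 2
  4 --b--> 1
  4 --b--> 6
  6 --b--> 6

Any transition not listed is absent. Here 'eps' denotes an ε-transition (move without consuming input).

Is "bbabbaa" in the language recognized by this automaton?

Yes

Start: ε-closure({0}) = {0, 4, 6}.
Read 'b': {0, 4, 6} → {1, 2, 4, 5, 6}.
Read 'b': {1, 2, 4, 5, 6} → {1, 3, 6}.
Read 'a': {1, 3, 6} → {0, 1, 2, 3, 4, 5, 6}.
Read 'b': {0, 1, 2, 3, 4, 5, 6} → {1, 2, 3, 4, 5, 6}.
Read 'b': {1, 2, 3, 4, 5, 6} → {1, 3, 4, 6}.
Read 'a': {1, 3, 4, 6} → {0, 1, 2, 3, 4, 5, 6}.
Read 'a': {0, 1, 2, 3, 4, 5, 6} → {0, 1, 2, 3, 4, 5, 6}.
The final set {0, 1, 2, 3, 4, 5, 6} contains the accepting state 5.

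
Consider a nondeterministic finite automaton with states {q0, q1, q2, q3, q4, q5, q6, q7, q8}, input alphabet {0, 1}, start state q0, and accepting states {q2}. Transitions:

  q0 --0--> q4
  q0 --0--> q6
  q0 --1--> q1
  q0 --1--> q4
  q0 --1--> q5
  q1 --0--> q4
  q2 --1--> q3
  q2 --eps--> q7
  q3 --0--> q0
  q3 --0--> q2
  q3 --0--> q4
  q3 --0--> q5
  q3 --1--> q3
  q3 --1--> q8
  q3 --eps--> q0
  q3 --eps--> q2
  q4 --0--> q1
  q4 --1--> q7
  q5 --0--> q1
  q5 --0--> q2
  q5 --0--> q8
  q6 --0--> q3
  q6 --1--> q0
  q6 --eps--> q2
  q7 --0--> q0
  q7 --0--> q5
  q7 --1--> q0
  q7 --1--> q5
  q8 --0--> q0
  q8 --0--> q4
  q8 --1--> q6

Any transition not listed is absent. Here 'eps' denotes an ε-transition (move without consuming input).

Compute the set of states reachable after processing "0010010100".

{q0, q1, q2, q3, q4, q5, q6, q7, q8}

Start in {q0}.
Read '0': {q0} → {q2, q4, q6, q7}.
Read '0': {q2, q4, q6, q7} → {q0, q1, q2, q3, q5, q7}.
Read '1': {q0, q1, q2, q3, q5, q7} → {q0, q1, q2, q3, q4, q5, q7, q8}.
Read '0': {q0, q1, q2, q3, q4, q5, q7, q8} → {q0, q1, q2, q4, q5, q6, q7, q8}.
Read '0': {q0, q1, q2, q4, q5, q6, q7, q8} → {q0, q1, q2, q3, q4, q5, q6, q7, q8}.
Read '1': {q0, q1, q2, q3, q4, q5, q6, q7, q8} → {q0, q1, q2, q3, q4, q5, q6, q7, q8}.
Read '0': {q0, q1, q2, q3, q4, q5, q6, q7, q8} → {q0, q1, q2, q3, q4, q5, q6, q7, q8}.
Read '1': {q0, q1, q2, q3, q4, q5, q6, q7, q8} → {q0, q1, q2, q3, q4, q5, q6, q7, q8}.
Read '0': {q0, q1, q2, q3, q4, q5, q6, q7, q8} → {q0, q1, q2, q3, q4, q5, q6, q7, q8}.
Read '0': {q0, q1, q2, q3, q4, q5, q6, q7, q8} → {q0, q1, q2, q3, q4, q5, q6, q7, q8}.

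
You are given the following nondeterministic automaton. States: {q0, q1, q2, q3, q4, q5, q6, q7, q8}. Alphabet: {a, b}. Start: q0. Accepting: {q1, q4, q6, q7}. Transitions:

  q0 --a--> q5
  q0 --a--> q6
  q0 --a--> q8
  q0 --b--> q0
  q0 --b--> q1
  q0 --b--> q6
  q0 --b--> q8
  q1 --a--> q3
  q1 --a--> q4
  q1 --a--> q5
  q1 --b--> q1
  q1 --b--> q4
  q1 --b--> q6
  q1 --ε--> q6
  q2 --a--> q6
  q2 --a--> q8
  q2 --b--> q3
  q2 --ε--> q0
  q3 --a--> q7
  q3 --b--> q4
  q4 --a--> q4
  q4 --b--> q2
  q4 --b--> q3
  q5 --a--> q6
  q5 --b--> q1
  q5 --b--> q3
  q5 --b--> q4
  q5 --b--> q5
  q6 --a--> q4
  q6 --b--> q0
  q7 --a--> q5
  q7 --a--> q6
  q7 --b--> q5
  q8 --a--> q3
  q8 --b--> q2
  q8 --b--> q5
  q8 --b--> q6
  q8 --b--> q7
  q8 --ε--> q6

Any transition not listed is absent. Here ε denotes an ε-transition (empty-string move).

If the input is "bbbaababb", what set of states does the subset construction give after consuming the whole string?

{q0, q1, q2, q3, q4, q5, q6, q8}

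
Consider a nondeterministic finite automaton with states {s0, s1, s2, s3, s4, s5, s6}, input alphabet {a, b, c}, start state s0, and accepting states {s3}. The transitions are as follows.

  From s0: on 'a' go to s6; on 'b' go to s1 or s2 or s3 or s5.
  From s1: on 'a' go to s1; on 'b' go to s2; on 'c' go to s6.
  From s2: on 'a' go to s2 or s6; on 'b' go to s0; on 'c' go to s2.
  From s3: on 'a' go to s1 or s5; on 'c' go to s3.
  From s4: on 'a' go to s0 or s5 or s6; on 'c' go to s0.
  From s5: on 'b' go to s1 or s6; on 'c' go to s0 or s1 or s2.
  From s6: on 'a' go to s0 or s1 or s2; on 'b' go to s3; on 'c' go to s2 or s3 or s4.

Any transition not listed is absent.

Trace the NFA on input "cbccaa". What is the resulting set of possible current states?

∅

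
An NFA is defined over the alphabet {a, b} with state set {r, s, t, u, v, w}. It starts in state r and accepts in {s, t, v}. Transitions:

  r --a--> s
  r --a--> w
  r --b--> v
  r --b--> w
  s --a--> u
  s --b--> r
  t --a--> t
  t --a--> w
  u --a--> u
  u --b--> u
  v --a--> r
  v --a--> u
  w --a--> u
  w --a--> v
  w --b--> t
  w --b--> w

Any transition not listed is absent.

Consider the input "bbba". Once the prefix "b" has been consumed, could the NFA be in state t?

Start in {r}.
Read 'b': {r} → {v, w}.
State t is not in {v, w}.

No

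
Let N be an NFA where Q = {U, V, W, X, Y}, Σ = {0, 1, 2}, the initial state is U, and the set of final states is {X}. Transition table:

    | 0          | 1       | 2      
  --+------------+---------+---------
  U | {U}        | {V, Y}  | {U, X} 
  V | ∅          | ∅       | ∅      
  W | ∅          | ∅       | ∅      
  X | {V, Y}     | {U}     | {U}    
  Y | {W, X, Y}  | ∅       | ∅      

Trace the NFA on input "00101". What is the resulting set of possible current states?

Start in {U}.
Read '0': {U} → {U}.
Read '0': {U} → {U}.
Read '1': {U} → {V, Y}.
Read '0': {V, Y} → {W, X, Y}.
Read '1': {W, X, Y} → {U}.

{U}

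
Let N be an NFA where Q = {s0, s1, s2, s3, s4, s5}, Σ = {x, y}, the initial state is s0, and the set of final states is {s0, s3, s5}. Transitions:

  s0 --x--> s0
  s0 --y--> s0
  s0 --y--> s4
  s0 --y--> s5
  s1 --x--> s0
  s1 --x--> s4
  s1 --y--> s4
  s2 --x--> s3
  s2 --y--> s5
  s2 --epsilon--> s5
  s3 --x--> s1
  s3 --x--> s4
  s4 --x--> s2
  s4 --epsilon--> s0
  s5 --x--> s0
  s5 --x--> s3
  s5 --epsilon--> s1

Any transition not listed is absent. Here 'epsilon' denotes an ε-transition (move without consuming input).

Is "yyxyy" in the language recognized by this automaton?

Yes

Start in {s0}.
Read 'y': s0→{s0, s4, s5}; union {s0, s4, s5}; ε-closure = {s0, s1, s4, s5}.
Read 'y': s0→{s0, s4, s5}, s1→{s4}, s4→∅, s5→∅; union {s0, s4, s5}; ε-closure = {s0, s1, s4, s5}.
Read 'x': s0→{s0}, s1→{s0, s4}, s4→{s2}, s5→{s0, s3}; union {s0, s2, s3, s4}; ε-closure = {s0, s1, s2, s3, s4, s5}.
Read 'y': s0→{s0, s4, s5}, s1→{s4}, s2→{s5}, s3→∅, s4→∅, s5→∅; union {s0, s4, s5}; ε-closure = {s0, s1, s4, s5}.
Read 'y': s0→{s0, s4, s5}, s1→{s4}, s4→∅, s5→∅; union {s0, s4, s5}; ε-closure = {s0, s1, s4, s5}.
The final set {s0, s1, s4, s5} contains the accepting states s0, s5.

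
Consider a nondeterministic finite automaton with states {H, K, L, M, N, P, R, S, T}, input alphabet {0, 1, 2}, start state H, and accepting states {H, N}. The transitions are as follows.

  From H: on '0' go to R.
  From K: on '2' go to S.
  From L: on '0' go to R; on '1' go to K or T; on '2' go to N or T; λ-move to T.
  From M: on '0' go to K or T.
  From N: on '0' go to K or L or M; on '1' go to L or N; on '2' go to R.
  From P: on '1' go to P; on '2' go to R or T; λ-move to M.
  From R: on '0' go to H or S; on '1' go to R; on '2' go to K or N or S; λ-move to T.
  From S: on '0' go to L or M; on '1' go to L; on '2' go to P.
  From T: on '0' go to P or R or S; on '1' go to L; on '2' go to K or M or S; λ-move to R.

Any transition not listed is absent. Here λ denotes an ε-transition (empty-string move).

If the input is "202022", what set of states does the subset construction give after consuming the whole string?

∅

Start in {H}.
Read '2': {H} → ∅.
The set is empty and remains empty for the remaining 5 symbols.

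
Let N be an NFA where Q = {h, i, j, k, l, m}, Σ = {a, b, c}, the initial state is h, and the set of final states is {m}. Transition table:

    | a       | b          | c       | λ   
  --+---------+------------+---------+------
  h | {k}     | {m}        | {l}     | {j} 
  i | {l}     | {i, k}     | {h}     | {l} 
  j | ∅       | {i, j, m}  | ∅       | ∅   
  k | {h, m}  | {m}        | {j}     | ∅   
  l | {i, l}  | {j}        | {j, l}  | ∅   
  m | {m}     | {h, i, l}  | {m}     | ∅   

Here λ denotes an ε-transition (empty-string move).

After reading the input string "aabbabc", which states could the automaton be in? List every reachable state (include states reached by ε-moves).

{h, j, l, m}

Start: ε-closure({h}) = {h, j}.
Read 'a': {h, j} → {k}.
Read 'a': {k} → {h, j, m}.
Read 'b': {h, j, m} → {h, i, j, l, m}.
Read 'b': {h, i, j, l, m} → {h, i, j, k, l, m}.
Read 'a': {h, i, j, k, l, m} → {h, i, j, k, l, m}.
Read 'b': {h, i, j, k, l, m} → {h, i, j, k, l, m}.
Read 'c': {h, i, j, k, l, m} → {h, j, l, m}.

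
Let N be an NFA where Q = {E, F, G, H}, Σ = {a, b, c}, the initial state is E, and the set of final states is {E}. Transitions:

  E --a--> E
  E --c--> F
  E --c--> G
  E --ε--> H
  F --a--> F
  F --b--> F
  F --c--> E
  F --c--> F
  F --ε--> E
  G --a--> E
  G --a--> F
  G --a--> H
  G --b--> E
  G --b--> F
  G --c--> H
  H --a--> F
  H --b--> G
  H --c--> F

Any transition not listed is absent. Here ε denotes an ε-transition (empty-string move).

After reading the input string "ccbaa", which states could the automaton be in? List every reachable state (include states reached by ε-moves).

Start: ε-closure({E}) = {E, H}.
Read 'c': E→{F, G}, H→{F}; union {F, G}; ε-closure = {E, F, G, H}.
Read 'c': E→{F, G}, F→{E, F}, G→{H}, H→{F}; now {E, F, G, H}.
Read 'b': E→∅, F→{F}, G→{E, F}, H→{G}; union {E, F, G}; ε-closure = {E, F, G, H}.
Read 'a': E→{E}, F→{F}, G→{E, F, H}, H→{F}; now {E, F, H}.
Read 'a': E→{E}, F→{F}, H→{F}; union {E, F}; ε-closure = {E, F, H}.

{E, F, H}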